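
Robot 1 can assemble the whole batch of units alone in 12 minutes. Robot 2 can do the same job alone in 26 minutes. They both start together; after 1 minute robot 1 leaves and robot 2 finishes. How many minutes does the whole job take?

143/6 minutes

In the first 1 minute the combined rate is 19/156, so 19/156 of the job is done, leaving 137/156.
After robot 1 leaves the rate is 1/26 per minute; the remaining 137/156 takes 137/6 minutes.
Total = 1 + 137/6 = 143/6 minutes.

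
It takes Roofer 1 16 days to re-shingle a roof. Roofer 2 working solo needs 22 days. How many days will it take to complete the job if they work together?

176/19 days

Combined rate: 1/16 + 1/22 = (11 + 8)/176 = 19/176 per day.
Time = 1 ÷ (19/176) = 176/19 days.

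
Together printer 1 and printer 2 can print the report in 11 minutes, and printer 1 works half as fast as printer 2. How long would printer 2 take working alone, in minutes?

33/2 minutes

Let printer 2's rate be r; then printer 1's rate is (1/2)r, so together (1/2 + 1)r = (3/2)r = 1/11.
Thus r = 2/33 per minute.
Printer 2 alone: 33/2 minutes; printer 1 alone: 33 minutes.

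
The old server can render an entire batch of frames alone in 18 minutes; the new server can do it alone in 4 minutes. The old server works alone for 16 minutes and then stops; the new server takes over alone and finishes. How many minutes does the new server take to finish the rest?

In 16 minutes the old server does 16/18 = 8/9 of the job, leaving 1/9.
The new server works at 1/4 per minute, so finishing takes 1/9 ÷ 1/4 = 4/9 minutes.

4/9 minutes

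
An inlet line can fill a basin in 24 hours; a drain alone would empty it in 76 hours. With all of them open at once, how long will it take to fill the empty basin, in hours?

456/13 hours

Net rate = 1/24 − 1/76 = (19 − 6)/456 = 13/456 per hour.
Filling time = 1 ÷ (13/456) = 456/13 hours.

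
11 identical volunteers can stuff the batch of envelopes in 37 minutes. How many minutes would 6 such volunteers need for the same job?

407/6 minutes

Total work is 11·37 = 407 volunteer-minutes.
With 6 volunteers: 407/6 minutes.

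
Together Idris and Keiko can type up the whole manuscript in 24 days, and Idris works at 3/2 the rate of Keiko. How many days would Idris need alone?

40 days

Let Keiko's rate be r; then Idris's rate is (3/2)r, so together (3/2 + 1)r = (5/2)r = 1/24.
Thus r = 1/60 per day.
Keiko alone: 60 days; Idris alone: 40 days.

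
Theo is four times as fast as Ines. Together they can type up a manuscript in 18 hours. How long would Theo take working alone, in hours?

45/2 hours

Let Ines's rate be r; then Theo's rate is 4r, so together (4 + 1)r = 5r = 1/18.
Thus r = 1/90 per hour.
Ines alone: 90 hours; Theo alone: 45/2 hours.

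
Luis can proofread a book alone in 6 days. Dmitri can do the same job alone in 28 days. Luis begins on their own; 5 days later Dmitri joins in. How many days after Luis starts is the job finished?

In the first 5 days Luis alone does 5/6 of the job, leaving 1/6.
Once everyone is working, combined rate: 1/6 + 1/28 = (14 + 3)/84 = 17/84 per day.
Remaining 1/6 at 17/84 per day takes 14/17 days.
Total from the start = 5 + 14/17 = 99/17 days.

99/17 days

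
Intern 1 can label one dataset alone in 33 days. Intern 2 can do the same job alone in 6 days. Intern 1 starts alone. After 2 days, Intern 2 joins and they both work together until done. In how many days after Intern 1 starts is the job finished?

In the first 2 days Intern 1 alone does 2/33 of the job, leaving 31/33.
Once everyone is working, combined rate: 1/33 + 1/6 = (2 + 11)/66 = 13/66 per day.
Remaining 31/33 at 13/66 per day takes 62/13 days.
Total from the start = 2 + 62/13 = 88/13 days.

88/13 days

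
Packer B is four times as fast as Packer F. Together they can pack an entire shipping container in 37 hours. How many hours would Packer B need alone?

185/4 hours

Let Packer F's rate be r; then Packer B's rate is 4r, so together (4 + 1)r = 5r = 1/37.
Thus r = 1/185 per hour.
Packer F alone: 185 hours; Packer B alone: 185/4 hours.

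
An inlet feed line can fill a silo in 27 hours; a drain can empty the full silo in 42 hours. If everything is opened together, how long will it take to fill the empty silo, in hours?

Net rate = 1/27 − 1/42 = (14 − 9)/378 = 5/378 per hour.
Filling time = 1 ÷ (5/378) = 378/5 hours.

378/5 hours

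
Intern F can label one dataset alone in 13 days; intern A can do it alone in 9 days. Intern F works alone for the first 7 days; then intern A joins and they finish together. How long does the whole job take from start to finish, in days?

104/11 days

In 7 days intern F does 7/13 of the job, leaving 6/13.
Intern F and intern A together work at 22/117 per day, so finishing takes 6/13 ÷ 22/117 = 27/11 days.
Total time = 7 + 27/11 = 104/11 days.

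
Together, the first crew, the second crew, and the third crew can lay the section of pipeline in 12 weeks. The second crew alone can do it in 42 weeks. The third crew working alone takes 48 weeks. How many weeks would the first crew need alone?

336/13 weeks

Combined rate is 1/12 per week.
Known contribution: 1/42 + 1/48 = (8 + 7)/336 = 15/336 = 5/112 per week.
So the first crew's rate is 1/12 − 5/112 = 13/336, meaning 336/13 weeks alone.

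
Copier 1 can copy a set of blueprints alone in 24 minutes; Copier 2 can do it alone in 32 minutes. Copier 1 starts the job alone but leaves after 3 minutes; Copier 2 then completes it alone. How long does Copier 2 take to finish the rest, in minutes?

In 3 minutes Copier 1 does 3/24 = 1/8 of the job, leaving 7/8.
Copier 2 works at 1/32 per minute, so finishing takes 7/8 ÷ 1/32 = 28 minutes.

28 minutes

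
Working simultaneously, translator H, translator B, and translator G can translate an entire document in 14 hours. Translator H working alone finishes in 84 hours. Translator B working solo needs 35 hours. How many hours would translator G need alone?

Combined rate is 1/14 per hour.
Known contribution: 1/84 + 1/35 = (5 + 12)/420 = 17/420 per hour.
So translator G's rate is 1/14 − 17/420 = 13/420, meaning 420/13 hours alone.

420/13 hours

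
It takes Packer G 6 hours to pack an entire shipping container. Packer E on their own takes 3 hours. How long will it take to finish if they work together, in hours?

2 hours

Combined rate: 1/6 + 1/3 = (1 + 2)/6 = 3/6 = 1/2 per hour.
Time = 1 ÷ (1/2) = 2 hours.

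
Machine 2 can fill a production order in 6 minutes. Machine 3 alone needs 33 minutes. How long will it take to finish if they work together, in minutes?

66/13 minutes

With two workers the combined time is the product over the sum: 6·33/(6+33) = 198/39 = 66/13 minutes.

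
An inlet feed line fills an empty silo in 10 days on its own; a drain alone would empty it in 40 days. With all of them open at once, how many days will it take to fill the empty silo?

Net rate = 1/10 − 1/40 = (4 − 1)/40 = 3/40 per day.
Filling time = 1 ÷ (3/40) = 40/3 days.

40/3 days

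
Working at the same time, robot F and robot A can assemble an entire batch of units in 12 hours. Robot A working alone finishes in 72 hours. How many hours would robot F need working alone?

Combined rate is 1/12 per hour.
Known contribution: 1/72 per hour.
So robot F's rate is 1/12 − 1/72 = 5/72, meaning 72/5 hours alone.

72/5 hours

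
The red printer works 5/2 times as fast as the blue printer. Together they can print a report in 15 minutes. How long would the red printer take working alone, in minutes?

Let the blue printer's rate be r; then the red printer's rate is (5/2)r, so together (5/2 + 1)r = (7/2)r = 1/15.
Thus r = 2/105 per minute.
The blue printer alone: 105/2 minutes; the red printer alone: 21 minutes.

21 minutes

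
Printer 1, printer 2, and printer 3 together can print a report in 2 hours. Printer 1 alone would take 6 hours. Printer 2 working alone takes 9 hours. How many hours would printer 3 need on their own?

Combined rate is 1/2 per hour.
Known contribution: 1/6 + 1/9 = (3 + 2)/18 = 5/18 per hour.
So printer 3's rate is 1/2 − 5/18 = 2/9, meaning 9/2 hours alone.

9/2 hours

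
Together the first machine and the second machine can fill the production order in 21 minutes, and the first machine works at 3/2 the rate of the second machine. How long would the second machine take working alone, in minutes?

105/2 minutes

Let the second machine's rate be r; then the first machine's rate is (3/2)r, so together (3/2 + 1)r = (5/2)r = 1/21.
Thus r = 2/105 per minute.
The second machine alone: 105/2 minutes; the first machine alone: 35 minutes.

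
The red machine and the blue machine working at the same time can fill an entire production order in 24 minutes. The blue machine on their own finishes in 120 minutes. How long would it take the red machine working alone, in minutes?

Combined rate is 1/24 per minute.
Known contribution: 1/120 per minute.
So the red machine's rate is 1/24 − 1/120 = 1/30, meaning 30 minutes alone.

30 minutes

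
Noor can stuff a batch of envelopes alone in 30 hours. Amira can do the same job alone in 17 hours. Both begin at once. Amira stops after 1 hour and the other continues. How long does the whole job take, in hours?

In the first 1 hour the combined rate is 47/510, so 47/510 of the job is done, leaving 463/510.
After Amira leaves the rate is 1/30 per hour; the remaining 463/510 takes 463/17 hours.
Total = 1 + 463/17 = 480/17 hours.

480/17 hours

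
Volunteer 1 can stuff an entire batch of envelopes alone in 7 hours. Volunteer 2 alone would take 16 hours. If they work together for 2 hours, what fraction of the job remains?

33/56

Combined rate: 1/7 + 1/16 = (16 + 7)/112 = 23/112 per hour.
In 2 hours they complete 2·23/112 = 23/56 of the job.
So 33/56 remains.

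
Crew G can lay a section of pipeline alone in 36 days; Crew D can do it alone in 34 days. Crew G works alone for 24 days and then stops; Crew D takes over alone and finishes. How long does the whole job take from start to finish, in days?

In 24 days Crew G does 24/36 = 2/3 of the job, leaving 1/3.
Crew D works at 1/34 per day, so finishing takes 1/3 ÷ 1/34 = 34/3 days.
Total time = 24 + 34/3 = 106/3 days.

106/3 days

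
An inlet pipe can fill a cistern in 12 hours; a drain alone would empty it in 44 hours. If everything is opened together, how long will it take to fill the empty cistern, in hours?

Net rate = 1/12 − 1/44 = (11 − 3)/132 = 8/132 = 2/33 per hour.
Filling time = 1 ÷ (2/33) = 33/2 hours.

33/2 hours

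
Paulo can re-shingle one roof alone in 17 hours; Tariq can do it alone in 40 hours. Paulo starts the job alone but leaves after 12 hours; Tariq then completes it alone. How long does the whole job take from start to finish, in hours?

404/17 hours

In 12 hours Paulo does 12/17 of the job, leaving 5/17.
Tariq works at 1/40 per hour, so finishing takes 5/17 ÷ 1/40 = 200/17 hours.
Total time = 12 + 200/17 = 404/17 hours.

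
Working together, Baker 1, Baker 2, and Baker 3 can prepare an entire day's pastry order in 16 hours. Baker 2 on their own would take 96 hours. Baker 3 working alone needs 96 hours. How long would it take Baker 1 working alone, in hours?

Combined rate is 1/16 per hour.
Known contribution: 1/96 + 1/96 = (1 + 1)/96 = 2/96 = 1/48 per hour.
So Baker 1's rate is 1/16 − 1/48 = 1/24, meaning 24 hours alone.

24 hours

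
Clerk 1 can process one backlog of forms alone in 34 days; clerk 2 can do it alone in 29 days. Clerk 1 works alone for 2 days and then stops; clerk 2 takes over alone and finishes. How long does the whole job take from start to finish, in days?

In 2 days clerk 1 does 2/34 = 1/17 of the job, leaving 16/17.
Clerk 2 works at 1/29 per day, so finishing takes 16/17 ÷ 1/29 = 464/17 days.
Total time = 2 + 464/17 = 498/17 days.

498/17 days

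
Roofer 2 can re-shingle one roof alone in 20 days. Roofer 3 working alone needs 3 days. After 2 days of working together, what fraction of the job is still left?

7/30

Combined rate: 1/20 + 1/3 = (3 + 20)/60 = 23/60 per day.
In 2 days they complete 2·23/60 = 23/30 of the job.
So 7/30 remains.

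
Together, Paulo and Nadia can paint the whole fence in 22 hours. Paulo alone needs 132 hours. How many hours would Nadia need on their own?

Combined rate is 1/22 per hour.
Known contribution: 1/132 per hour.
So Nadia's rate is 1/22 − 1/132 = 5/132, meaning 132/5 hours alone.

132/5 hours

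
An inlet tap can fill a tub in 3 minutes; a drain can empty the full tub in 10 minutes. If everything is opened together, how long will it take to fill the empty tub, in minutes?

30/7 minutes

Net rate = 1/3 − 1/10 = (10 − 3)/30 = 7/30 per minute.
Filling time = 1 ÷ (7/30) = 30/7 minutes.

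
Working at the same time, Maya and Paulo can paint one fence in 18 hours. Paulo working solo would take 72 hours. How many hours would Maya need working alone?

24 hours

Combined rate is 1/18 per hour.
Known contribution: 1/72 per hour.
So Maya's rate is 1/18 − 1/72 = 1/24, meaning 24 hours alone.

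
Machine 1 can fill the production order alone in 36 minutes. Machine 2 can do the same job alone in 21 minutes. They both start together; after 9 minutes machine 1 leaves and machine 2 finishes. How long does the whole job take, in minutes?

63/4 minutes

In the first 9 minutes the combined rate is 19/252, so 19/28 of the job is done, leaving 9/28.
After machine 1 leaves the rate is 1/21 per minute; the remaining 9/28 takes 27/4 minutes.
Total = 9 + 27/4 = 63/4 minutes.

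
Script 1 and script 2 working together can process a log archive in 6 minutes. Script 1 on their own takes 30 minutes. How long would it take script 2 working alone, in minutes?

15/2 minutes

Combined rate is 1/6 per minute.
Known contribution: 1/30 per minute.
So script 2's rate is 1/6 − 1/30 = 2/15, meaning 15/2 minutes alone.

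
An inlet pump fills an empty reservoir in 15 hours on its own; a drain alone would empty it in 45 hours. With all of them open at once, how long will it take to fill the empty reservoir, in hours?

Net rate = 1/15 − 1/45 = (3 − 1)/45 = 2/45 per hour.
Filling time = 1 ÷ (2/45) = 45/2 hours.

45/2 hours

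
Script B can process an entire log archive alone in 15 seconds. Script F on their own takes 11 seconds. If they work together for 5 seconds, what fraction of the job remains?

7/33

Combined rate: 1/15 + 1/11 = (11 + 15)/165 = 26/165 per second.
In 5 seconds they complete 5·26/165 = 26/33 of the job.
So 7/33 remains.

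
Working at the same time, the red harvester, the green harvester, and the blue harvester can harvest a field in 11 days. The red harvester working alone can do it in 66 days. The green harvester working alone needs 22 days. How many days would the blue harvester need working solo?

Combined rate is 1/11 per day.
Known contribution: 1/66 + 1/22 = (1 + 3)/66 = 4/66 = 2/33 per day.
So the blue harvester's rate is 1/11 − 2/33 = 1/33, meaning 33 days alone.

33 days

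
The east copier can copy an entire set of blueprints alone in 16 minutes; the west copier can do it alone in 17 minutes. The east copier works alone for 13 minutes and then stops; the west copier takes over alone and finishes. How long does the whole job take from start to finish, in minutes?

In 13 minutes the east copier does 13/16 of the job, leaving 3/16.
The west copier works at 1/17 per minute, so finishing takes 3/16 ÷ 1/17 = 51/16 minutes.
Total time = 13 + 51/16 = 259/16 minutes.

259/16 minutes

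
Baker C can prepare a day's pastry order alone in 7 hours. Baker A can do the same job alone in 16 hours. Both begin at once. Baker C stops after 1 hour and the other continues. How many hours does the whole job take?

96/7 hours

In the first 1 hour the combined rate is 23/112, so 23/112 of the job is done, leaving 89/112.
After baker C leaves the rate is 1/16 per hour; the remaining 89/112 takes 89/7 hours.
Total = 1 + 89/7 = 96/7 hours.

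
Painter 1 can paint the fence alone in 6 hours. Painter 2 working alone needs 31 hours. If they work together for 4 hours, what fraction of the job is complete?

Combined rate: 1/6 + 1/31 = (31 + 6)/186 = 37/186 per hour.
In 4 hours they complete 4·37/186 = 74/93 of the job.

74/93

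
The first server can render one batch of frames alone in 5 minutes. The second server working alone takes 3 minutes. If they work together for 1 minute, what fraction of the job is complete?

8/15

Combined rate: 1/5 + 1/3 = (3 + 5)/15 = 8/15 per minute.
In 1 minute they complete 1·8/15 = 8/15 of the job.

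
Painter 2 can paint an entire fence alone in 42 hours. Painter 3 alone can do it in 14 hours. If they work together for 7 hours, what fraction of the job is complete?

2/3

Combined rate: 1/42 + 1/14 = (1 + 3)/42 = 4/42 = 2/21 per hour.
In 7 hours they complete 7·2/21 = 2/3 of the job.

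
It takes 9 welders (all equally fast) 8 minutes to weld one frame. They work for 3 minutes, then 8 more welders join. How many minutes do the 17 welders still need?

One welder does 1/72 of the job per minute.
After 3 minutes with 9 welders, 3/8 is done (5/8 left).
With 17 welders the rate is 17/72, so the rest takes 5/8 ÷ 17/72 = 45/17 minutes.

45/17 minutes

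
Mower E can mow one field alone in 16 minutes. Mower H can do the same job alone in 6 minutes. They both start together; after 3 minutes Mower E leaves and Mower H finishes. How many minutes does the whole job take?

39/8 minutes

In the first 3 minutes the combined rate is 11/48, so 11/16 of the job is done, leaving 5/16.
After Mower E leaves the rate is 1/6 per minute; the remaining 5/16 takes 15/8 minutes.
Total = 3 + 15/8 = 39/8 minutes.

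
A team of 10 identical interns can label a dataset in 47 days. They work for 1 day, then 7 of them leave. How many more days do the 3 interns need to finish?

One intern does 1/470 of the job per day.
After 1 day with 10 interns, 1/47 is done (46/47 left).
With 3 interns the rate is 3/470, so the rest takes 46/47 ÷ 3/470 = 460/3 days.

460/3 days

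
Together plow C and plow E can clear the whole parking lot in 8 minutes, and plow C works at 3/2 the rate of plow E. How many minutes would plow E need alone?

20 minutes

Let plow E's rate be r; then plow C's rate is (3/2)r, so together (3/2 + 1)r = (5/2)r = 1/8.
Thus r = 1/20 per minute.
Plow E alone: 20 minutes; plow C alone: 40/3 minutes.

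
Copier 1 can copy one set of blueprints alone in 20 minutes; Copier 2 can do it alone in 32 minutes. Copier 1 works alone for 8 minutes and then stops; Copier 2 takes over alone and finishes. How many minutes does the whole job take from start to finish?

136/5 minutes

In 8 minutes Copier 1 does 8/20 = 2/5 of the job, leaving 3/5.
Copier 2 works at 1/32 per minute, so finishing takes 3/5 ÷ 1/32 = 96/5 minutes.
Total time = 8 + 96/5 = 136/5 minutes.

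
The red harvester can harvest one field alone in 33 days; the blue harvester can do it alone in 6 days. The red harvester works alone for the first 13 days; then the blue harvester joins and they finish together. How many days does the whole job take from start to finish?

In 13 days the red harvester does 13/33 of the job, leaving 20/33.
The red harvester and the blue harvester together work at 13/66 per day, so finishing takes 20/33 ÷ 13/66 = 40/13 days.
Total time = 13 + 40/13 = 209/13 days.

209/13 days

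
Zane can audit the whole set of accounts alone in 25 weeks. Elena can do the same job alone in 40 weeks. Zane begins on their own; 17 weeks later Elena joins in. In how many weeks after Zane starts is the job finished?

In the first 17 weeks Zane alone does 17/25 of the job, leaving 8/25.
Once everyone is working, combined rate: 1/25 + 1/40 = (8 + 5)/200 = 13/200 per week.
Remaining 8/25 at 13/200 per week takes 64/13 weeks.
Total from the start = 17 + 64/13 = 285/13 weeks.

285/13 weeks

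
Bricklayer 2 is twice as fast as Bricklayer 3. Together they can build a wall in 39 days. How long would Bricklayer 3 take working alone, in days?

Let Bricklayer 3's rate be r; then Bricklayer 2's rate is 2r, so together (2 + 1)r = 3r = 1/39.
Thus r = 1/117 per day.
Bricklayer 3 alone: 117 days; Bricklayer 2 alone: 117/2 days.

117 days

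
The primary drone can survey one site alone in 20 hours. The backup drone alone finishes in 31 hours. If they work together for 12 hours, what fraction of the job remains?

2/155

Combined rate: 1/20 + 1/31 = (31 + 20)/620 = 51/620 per hour.
In 12 hours they complete 12·51/620 = 153/155 of the job.
So 2/155 remains.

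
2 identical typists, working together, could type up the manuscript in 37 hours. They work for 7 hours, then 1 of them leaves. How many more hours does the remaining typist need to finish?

60 hours

One typist does 1/74 of the job per hour.
After 7 hours with 2 typists, 7/37 is done (30/37 left).
With 1 typist the rate is 1/74, so the rest takes 30/37 ÷ 1/74 = 60 hours.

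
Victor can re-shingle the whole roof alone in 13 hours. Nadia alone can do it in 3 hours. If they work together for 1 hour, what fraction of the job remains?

Combined rate: 1/13 + 1/3 = (3 + 13)/39 = 16/39 per hour.
In 1 hour they complete 1·16/39 = 16/39 of the job.
So 23/39 remains.

23/39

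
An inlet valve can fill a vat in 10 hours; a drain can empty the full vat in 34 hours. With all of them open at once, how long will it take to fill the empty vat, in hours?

85/6 hours

Net rate = 1/10 − 1/34 = (17 − 5)/170 = 12/170 = 6/85 per hour.
Filling time = 1 ÷ (6/85) = 85/6 hours.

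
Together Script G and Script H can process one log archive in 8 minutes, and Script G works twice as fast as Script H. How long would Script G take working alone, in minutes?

Let Script H's rate be r; then Script G's rate is 2r, so together (2 + 1)r = 3r = 1/8.
Thus r = 1/24 per minute.
Script H alone: 24 minutes; Script G alone: 12 minutes.

12 minutes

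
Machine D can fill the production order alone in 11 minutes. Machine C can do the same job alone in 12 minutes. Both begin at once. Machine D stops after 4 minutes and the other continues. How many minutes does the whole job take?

84/11 minutes

In the first 4 minutes the combined rate is 23/132, so 23/33 of the job is done, leaving 10/33.
After Machine D leaves the rate is 1/12 per minute; the remaining 10/33 takes 40/11 minutes.
Total = 4 + 40/11 = 84/11 minutes.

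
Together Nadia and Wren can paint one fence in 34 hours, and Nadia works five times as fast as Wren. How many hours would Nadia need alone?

204/5 hours

Let Wren's rate be r; then Nadia's rate is 5r, so together (5 + 1)r = 6r = 1/34.
Thus r = 1/204 per hour.
Wren alone: 204 hours; Nadia alone: 204/5 hours.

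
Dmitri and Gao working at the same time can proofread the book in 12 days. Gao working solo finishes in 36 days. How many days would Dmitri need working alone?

18 days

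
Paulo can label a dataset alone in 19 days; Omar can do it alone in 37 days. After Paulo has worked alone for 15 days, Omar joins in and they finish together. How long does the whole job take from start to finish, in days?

In 15 days Paulo does 15/19 of the job, leaving 4/19.
Paulo and Omar together work at 56/703 per day, so finishing takes 4/19 ÷ 56/703 = 37/14 days.
Total time = 15 + 37/14 = 247/14 days.

247/14 days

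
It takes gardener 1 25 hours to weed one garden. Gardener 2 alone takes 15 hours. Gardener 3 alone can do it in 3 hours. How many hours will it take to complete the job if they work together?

25/11 hours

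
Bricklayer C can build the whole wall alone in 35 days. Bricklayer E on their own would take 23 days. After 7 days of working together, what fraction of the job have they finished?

58/115

Combined rate: 1/35 + 1/23 = (23 + 35)/805 = 58/805 per day.
In 7 days they complete 7·58/805 = 58/115 of the job.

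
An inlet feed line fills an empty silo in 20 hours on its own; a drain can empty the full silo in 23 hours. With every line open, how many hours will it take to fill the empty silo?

460/3 hours

Net rate = 1/20 − 1/23 = (23 − 20)/460 = 3/460 per hour.
Filling time = 1 ÷ (3/460) = 460/3 hours.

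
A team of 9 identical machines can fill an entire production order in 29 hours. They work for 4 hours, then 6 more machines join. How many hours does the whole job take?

One machine does 1/261 of the job per hour.
After 4 hours with 9 machines, 4/29 is done (25/29 left).
With 15 machines the rate is 15/261 = 5/87, so the rest takes 25/29 ÷ 5/87 = 15 hours.
Total = 4 + 15 = 19 hours.

19 hours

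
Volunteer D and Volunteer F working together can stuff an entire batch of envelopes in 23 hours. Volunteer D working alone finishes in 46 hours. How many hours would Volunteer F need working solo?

46 hours

Combined rate is 1/23 per hour.
Known contribution: 1/46 per hour.
So Volunteer F's rate is 1/23 − 1/46 = 1/46, meaning 46 hours alone.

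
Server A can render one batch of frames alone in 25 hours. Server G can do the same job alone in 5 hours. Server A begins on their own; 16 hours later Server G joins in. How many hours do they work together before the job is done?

3/2 hours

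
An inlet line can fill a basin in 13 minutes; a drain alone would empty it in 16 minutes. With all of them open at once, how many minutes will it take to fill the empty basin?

208/3 minutes

Net rate = 1/13 − 1/16 = (16 − 13)/208 = 3/208 per minute.
Filling time = 1 ÷ (3/208) = 208/3 minutes.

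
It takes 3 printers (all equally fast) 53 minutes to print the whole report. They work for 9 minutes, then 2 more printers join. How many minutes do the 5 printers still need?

132/5 minutes

One printer does 1/159 of the job per minute.
After 9 minutes with 3 printers, 9/53 is done (44/53 left).
With 5 printers the rate is 5/159, so the rest takes 44/53 ÷ 5/159 = 132/5 minutes.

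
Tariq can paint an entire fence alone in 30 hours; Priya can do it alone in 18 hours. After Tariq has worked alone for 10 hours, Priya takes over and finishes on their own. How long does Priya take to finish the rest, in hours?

12 hours

In 10 hours Tariq does 10/30 = 1/3 of the job, leaving 2/3.
Priya works at 1/18 per hour, so finishing takes 2/3 ÷ 1/18 = 12 hours.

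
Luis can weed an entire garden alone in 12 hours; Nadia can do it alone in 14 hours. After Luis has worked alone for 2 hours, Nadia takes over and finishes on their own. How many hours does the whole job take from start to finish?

In 2 hours Luis does 2/12 = 1/6 of the job, leaving 5/6.
Nadia works at 1/14 per hour, so finishing takes 5/6 ÷ 1/14 = 35/3 hours.
Total time = 2 + 35/3 = 41/3 hours.

41/3 hours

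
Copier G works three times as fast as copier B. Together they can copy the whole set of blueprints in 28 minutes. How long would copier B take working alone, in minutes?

112 minutes

Let copier B's rate be r; then copier G's rate is 3r, so together (3 + 1)r = 4r = 1/28.
Thus r = 1/112 per minute.
Copier B alone: 112 minutes; copier G alone: 112/3 minutes.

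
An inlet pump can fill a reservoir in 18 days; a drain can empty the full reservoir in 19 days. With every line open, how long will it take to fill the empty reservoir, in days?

Net rate = 1/18 − 1/19 = (19 − 18)/342 = 1/342 per day.
Filling time = 1 ÷ (1/342) = 342 days.

342 days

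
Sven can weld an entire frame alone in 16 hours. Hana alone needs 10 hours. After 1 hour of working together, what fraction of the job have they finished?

13/80

Combined rate: 1/16 + 1/10 = (5 + 8)/80 = 13/80 per hour.
In 1 hour they complete 1·13/80 = 13/80 of the job.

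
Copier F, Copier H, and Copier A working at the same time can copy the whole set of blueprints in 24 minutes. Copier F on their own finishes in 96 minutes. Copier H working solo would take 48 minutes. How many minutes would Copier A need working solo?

96 minutes

Combined rate is 1/24 per minute.
Known contribution: 1/96 + 1/48 = (1 + 2)/96 = 3/96 = 1/32 per minute.
So Copier A's rate is 1/24 − 1/32 = 1/96, meaning 96 minutes alone.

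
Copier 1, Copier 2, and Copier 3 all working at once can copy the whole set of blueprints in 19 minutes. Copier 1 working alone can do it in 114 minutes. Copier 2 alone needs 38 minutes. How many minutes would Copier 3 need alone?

57 minutes

Combined rate is 1/19 per minute.
Known contribution: 1/114 + 1/38 = (1 + 3)/114 = 4/114 = 2/57 per minute.
So Copier 3's rate is 1/19 − 2/57 = 1/57, meaning 57 minutes alone.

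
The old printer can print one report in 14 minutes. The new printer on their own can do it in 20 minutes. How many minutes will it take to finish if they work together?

Combined rate: 1/14 + 1/20 = (10 + 7)/140 = 17/140 per minute.
Time = 1 ÷ (17/140) = 140/17 minutes.

140/17 minutes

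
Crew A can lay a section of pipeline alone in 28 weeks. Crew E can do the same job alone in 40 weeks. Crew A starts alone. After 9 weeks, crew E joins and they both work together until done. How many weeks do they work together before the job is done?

190/17 weeks

In the first 9 weeks crew A alone does 9/28 of the job, leaving 19/28.
Once everyone is working, combined rate: 1/28 + 1/40 = (10 + 7)/280 = 17/280 per week.
Remaining 19/28 at 17/280 per week takes 190/17 weeks.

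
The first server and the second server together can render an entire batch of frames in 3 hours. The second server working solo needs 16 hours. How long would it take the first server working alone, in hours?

48/13 hours

Combined rate is 1/3 per hour.
Known contribution: 1/16 per hour.
So the first server's rate is 1/3 − 1/16 = 13/48, meaning 48/13 hours alone.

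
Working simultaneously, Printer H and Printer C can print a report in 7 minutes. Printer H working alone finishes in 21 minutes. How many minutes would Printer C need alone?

Combined rate is 1/7 per minute.
Known contribution: 1/21 per minute.
So Printer C's rate is 1/7 − 1/21 = 2/21, meaning 21/2 minutes alone.

21/2 minutes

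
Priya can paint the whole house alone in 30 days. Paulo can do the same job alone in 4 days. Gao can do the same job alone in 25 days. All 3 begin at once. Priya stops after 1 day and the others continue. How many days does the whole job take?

In the first 1 day the combined rate is 97/300, so 97/300 of the job is done, leaving 203/300.
After Priya leaves the rate is 29/100 per day; the remaining 203/300 takes 7/3 days.
Total = 1 + 7/3 = 10/3 days.

10/3 days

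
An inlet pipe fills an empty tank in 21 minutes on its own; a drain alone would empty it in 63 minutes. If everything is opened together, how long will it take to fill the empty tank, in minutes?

Net rate = 1/21 − 1/63 = (3 − 1)/63 = 2/63 per minute.
Filling time = 1 ÷ (2/63) = 63/2 minutes.

63/2 minutes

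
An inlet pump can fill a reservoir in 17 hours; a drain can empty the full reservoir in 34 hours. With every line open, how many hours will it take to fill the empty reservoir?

Net rate = 1/17 − 1/34 = (2 − 1)/34 = 1/34 per hour.
Filling time = 1 ÷ (1/34) = 34 hours.

34 hours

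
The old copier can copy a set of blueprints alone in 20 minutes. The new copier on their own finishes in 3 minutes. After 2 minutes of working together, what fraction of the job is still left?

7/30

Combined rate: 1/20 + 1/3 = (3 + 20)/60 = 23/60 per minute.
In 2 minutes they complete 2·23/60 = 23/30 of the job.
So 7/30 remains.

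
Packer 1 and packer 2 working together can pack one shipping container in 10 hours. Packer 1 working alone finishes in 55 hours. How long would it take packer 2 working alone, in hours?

110/9 hours

Combined rate is 1/10 per hour.
Known contribution: 1/55 per hour.
So packer 2's rate is 1/10 − 1/55 = 9/110, meaning 110/9 hours alone.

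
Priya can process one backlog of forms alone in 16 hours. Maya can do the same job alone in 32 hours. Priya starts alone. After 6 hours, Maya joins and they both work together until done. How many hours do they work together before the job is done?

In the first 6 hours Priya alone does 6/16 = 3/8 of the job, leaving 5/8.
Once everyone is working, combined rate: 1/16 + 1/32 = (2 + 1)/32 = 3/32 per hour.
Remaining 5/8 at 3/32 per hour takes 20/3 hours.

20/3 hours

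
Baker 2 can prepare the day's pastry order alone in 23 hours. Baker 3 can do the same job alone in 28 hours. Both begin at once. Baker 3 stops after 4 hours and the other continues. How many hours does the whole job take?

In the first 4 hours the combined rate is 51/644, so 51/161 of the job is done, leaving 110/161.
After baker 3 leaves the rate is 1/23 per hour; the remaining 110/161 takes 110/7 hours.
Total = 4 + 110/7 = 138/7 hours.

138/7 hours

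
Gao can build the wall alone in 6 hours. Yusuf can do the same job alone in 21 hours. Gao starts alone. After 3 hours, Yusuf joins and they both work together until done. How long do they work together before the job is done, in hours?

In the first 3 hours Gao alone does 3/6 = 1/2 of the job, leaving 1/2.
Once everyone is working, combined rate: 1/6 + 1/21 = (7 + 2)/42 = 9/42 = 3/14 per hour.
Remaining 1/2 at 3/14 per hour takes 7/3 hours.

7/3 hours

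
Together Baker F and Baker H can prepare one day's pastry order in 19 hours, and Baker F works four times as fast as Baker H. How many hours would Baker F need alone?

95/4 hours

Let Baker H's rate be r; then Baker F's rate is 4r, so together (4 + 1)r = 5r = 1/19.
Thus r = 1/95 per hour.
Baker H alone: 95 hours; Baker F alone: 95/4 hours.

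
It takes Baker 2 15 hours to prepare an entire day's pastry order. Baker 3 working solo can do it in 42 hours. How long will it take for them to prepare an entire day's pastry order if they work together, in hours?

210/19 hours

With two workers the combined time is the product over the sum: 15·42/(15+42) = 630/57 = 210/19 hours.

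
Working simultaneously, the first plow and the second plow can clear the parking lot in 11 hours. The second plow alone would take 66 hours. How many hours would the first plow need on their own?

66/5 hours

Combined rate is 1/11 per hour.
Known contribution: 1/66 per hour.
So the first plow's rate is 1/11 − 1/66 = 5/66, meaning 66/5 hours alone.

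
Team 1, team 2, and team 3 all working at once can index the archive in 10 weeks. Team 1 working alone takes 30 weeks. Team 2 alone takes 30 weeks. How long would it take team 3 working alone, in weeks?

Combined rate is 1/10 per week.
Known contribution: 1/30 + 1/30 = (1 + 1)/30 = 2/30 = 1/15 per week.
So team 3's rate is 1/10 − 1/15 = 1/30, meaning 30 weeks alone.

30 weeks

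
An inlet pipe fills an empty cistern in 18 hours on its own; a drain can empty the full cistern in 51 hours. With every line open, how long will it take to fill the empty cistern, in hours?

Net rate = 1/18 − 1/51 = (17 − 6)/306 = 11/306 per hour.
Filling time = 1 ÷ (11/306) = 306/11 hours.

306/11 hours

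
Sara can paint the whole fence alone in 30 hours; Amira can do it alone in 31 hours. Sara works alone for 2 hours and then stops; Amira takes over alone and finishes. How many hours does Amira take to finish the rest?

434/15 hours

In 2 hours Sara does 2/30 = 1/15 of the job, leaving 14/15.
Amira works at 1/31 per hour, so finishing takes 14/15 ÷ 1/31 = 434/15 hours.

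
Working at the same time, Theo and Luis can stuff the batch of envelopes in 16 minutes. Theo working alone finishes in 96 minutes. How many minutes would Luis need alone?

96/5 minutes

Combined rate is 1/16 per minute.
Known contribution: 1/96 per minute.
So Luis's rate is 1/16 − 1/96 = 5/96, meaning 96/5 minutes alone.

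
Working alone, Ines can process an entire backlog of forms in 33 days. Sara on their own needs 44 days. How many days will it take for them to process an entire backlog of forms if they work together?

132/7 days

Combined rate: 1/33 + 1/44 = (4 + 3)/132 = 7/132 per day.
Time = 1 ÷ (7/132) = 132/7 days.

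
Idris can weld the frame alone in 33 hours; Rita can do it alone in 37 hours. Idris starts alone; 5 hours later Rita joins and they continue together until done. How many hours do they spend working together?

74/5 hours

In 5 hours Idris does 5/33 of the job, leaving 28/33.
Idris and Rita together work at 70/1221 per hour, so finishing takes 28/33 ÷ 70/1221 = 74/5 hours.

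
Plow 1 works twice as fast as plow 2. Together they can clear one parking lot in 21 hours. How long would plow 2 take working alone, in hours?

63 hours

Let plow 2's rate be r; then plow 1's rate is 2r, so together (2 + 1)r = 3r = 1/21.
Thus r = 1/63 per hour.
Plow 2 alone: 63 hours; plow 1 alone: 63/2 hours.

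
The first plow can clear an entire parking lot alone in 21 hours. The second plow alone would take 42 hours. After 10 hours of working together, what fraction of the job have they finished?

Combined rate: 1/21 + 1/42 = (2 + 1)/42 = 3/42 = 1/14 per hour.
In 10 hours they complete 10·1/14 = 5/7 of the job.

5/7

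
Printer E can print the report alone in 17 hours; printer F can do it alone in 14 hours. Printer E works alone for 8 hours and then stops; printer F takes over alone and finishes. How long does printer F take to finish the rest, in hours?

In 8 hours printer E does 8/17 of the job, leaving 9/17.
Printer F works at 1/14 per hour, so finishing takes 9/17 ÷ 1/14 = 126/17 hours.

126/17 hours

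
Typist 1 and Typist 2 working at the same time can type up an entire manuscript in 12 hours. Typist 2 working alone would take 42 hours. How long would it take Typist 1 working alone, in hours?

84/5 hours

Combined rate is 1/12 per hour.
Known contribution: 1/42 per hour.
So Typist 1's rate is 1/12 − 1/42 = 5/84, meaning 84/5 hours alone.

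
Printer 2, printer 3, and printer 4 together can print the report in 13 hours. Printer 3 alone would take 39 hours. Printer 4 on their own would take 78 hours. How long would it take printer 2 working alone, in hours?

26 hours

Combined rate is 1/13 per hour.
Known contribution: 1/39 + 1/78 = (2 + 1)/78 = 3/78 = 1/26 per hour.
So printer 2's rate is 1/13 − 1/26 = 1/26, meaning 26 hours alone.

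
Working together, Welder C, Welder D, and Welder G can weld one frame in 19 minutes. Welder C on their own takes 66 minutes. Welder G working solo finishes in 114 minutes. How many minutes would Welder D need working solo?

Combined rate is 1/19 per minute.
Known contribution: 1/66 + 1/114 = (19 + 11)/1254 = 30/1254 = 5/209 per minute.
So Welder D's rate is 1/19 − 5/209 = 6/209, meaning 209/6 minutes alone.

209/6 minutes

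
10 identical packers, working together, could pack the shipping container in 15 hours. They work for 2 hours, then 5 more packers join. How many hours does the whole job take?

One packer does 1/150 of the job per hour.
After 2 hours with 10 packers, 2/15 is done (13/15 left).
With 15 packers the rate is 15/150 = 1/10, so the rest takes 13/15 ÷ 1/10 = 26/3 hours.
Total = 2 + 26/3 = 32/3 hours.

32/3 hours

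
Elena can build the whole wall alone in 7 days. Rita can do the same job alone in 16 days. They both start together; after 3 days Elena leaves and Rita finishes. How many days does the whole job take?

In the first 3 days the combined rate is 23/112, so 69/112 of the job is done, leaving 43/112.
After Elena leaves the rate is 1/16 per day; the remaining 43/112 takes 43/7 days.
Total = 3 + 43/7 = 64/7 days.

64/7 days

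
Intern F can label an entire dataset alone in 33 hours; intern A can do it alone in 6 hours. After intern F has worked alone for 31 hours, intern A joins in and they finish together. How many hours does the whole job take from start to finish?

407/13 hours

In 31 hours intern F does 31/33 of the job, leaving 2/33.
Intern F and intern A together work at 13/66 per hour, so finishing takes 2/33 ÷ 13/66 = 4/13 hours.
Total time = 31 + 4/13 = 407/13 hours.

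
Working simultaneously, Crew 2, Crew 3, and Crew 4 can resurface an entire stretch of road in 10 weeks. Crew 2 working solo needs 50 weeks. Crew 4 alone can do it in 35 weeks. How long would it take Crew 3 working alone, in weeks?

175/9 weeks

Combined rate is 1/10 per week.
Known contribution: 1/50 + 1/35 = (7 + 10)/350 = 17/350 per week.
So Crew 3's rate is 1/10 − 17/350 = 9/175, meaning 175/9 weeks alone.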